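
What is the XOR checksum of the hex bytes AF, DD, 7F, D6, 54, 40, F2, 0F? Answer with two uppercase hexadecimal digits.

XOR the bytes together:
  start with 0xAF
  0xAF ⊕ 0xDD = 0x72
  0x72 ⊕ 0x7F = 0x0D
  0x0D ⊕ 0xD6 = 0xDB
  0xDB ⊕ 0x54 = 0x8F
  0x8F ⊕ 0x40 = 0xCF
  0xCF ⊕ 0xF2 = 0x3D
  0x3D ⊕ 0x0F = 0x32

32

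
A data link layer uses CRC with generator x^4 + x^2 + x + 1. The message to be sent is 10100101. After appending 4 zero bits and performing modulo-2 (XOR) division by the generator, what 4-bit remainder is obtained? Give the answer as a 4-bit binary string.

1111

Append 4 zeros: 101001010000. Divide by 10111 (XOR where the leading bit is 1):
  pos 0: 10100 XOR 10111 = 00011
  pos 3: 11101 XOR 10111 = 01010
  pos 4: 10100 XOR 10111 = 00011
  pos 7: 11000 XOR 10111 = 01111
Remainder (last 4 bits) = 1111. This is the CRC / FCS.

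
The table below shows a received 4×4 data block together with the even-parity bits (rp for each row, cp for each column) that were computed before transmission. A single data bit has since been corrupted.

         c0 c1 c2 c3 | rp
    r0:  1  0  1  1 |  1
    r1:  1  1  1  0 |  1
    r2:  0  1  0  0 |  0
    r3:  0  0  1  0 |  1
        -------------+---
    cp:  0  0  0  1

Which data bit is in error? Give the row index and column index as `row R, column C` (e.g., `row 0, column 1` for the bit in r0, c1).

Recompute each row's even parity and compare to rp:
  r0: data parity 1, sent rp 1 → ok
  r1: data parity 1, sent rp 1 → ok
  r2: data parity 1, sent rp 0 → mismatch
  r3: data parity 1, sent rp 1 → ok
Recompute each column's even parity and compare to cp:
  c0: data parity 0, sent cp 0 → ok
  c1: data parity 0, sent cp 0 → ok
  c2: data parity 1, sent cp 0 → mismatch
  c3: data parity 1, sent cp 1 → ok
Exactly one row (r2) and one column (c2) fail → the flipped bit is at their intersection.

row 2, column 2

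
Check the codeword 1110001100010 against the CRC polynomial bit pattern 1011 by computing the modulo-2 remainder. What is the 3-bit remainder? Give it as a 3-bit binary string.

Modulo-2 division of 1110001100010 by 1011:
  pos 0: 1110 XOR 1011 = 0101
  pos 1: 1010 XOR 1011 = 0001
  pos 4: 1011 XOR 1011 = 0000
Remainder = 010 (nonzero — an error is detected).

010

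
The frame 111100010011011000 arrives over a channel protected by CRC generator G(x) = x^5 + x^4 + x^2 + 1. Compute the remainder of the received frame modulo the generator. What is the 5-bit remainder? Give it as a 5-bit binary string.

10110

Modulo-2 division of 111100010011011000 by 110101:
  pos 0: 111100 XOR 110101 = 001001
  pos 2: 100101 XOR 110101 = 010000
  pos 3: 100000 XOR 110101 = 010101
  pos 4: 101010 XOR 110101 = 011111
  pos 5: 111111 XOR 110101 = 001010
  pos 7: 101010 XOR 110101 = 011111
  pos 8: 111111 XOR 110101 = 001010
  pos 10: 101010 XOR 110101 = 011111
  pos 11: 111110 XOR 110101 = 001011
Remainder = 10110 (nonzero — an error is detected).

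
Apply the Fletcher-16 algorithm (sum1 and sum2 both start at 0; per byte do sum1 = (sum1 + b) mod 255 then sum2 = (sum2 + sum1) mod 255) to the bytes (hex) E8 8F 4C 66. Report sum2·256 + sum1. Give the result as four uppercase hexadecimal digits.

Running sums (mod 255):
  after byte 0 (E8): sum1=232, sum2=232
  after byte 1 (8F): sum1=120, sum2=97
  after byte 2 (4C): sum1=196, sum2=38
  after byte 3 (66): sum1=43, sum2=81
Checksum = sum2·256 + sum1 = 81·256 + 43 = 20779 = 0x512B.

512B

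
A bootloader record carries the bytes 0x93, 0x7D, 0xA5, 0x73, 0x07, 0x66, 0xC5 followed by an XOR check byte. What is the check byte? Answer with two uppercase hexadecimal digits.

XOR the bytes together:
  start with 0x93
  0x93 ⊕ 0x7D = 0xEE
  0xEE ⊕ 0xA5 = 0x4B
  0x4B ⊕ 0x73 = 0x38
  0x38 ⊕ 0x07 = 0x3F
  0x3F ⊕ 0x66 = 0x59
  0x59 ⊕ 0xC5 = 0x9C

9C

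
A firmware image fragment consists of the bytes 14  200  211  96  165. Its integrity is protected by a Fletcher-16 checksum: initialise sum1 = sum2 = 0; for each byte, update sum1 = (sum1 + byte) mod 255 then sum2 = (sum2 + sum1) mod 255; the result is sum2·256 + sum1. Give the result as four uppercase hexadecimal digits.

4BB0

Running sums (mod 255):
  after byte 0 (14): sum1=14, sum2=14
  after byte 1 (200): sum1=214, sum2=228
  after byte 2 (211): sum1=170, sum2=143
  after byte 3 (96): sum1=11, sum2=154
  after byte 4 (165): sum1=176, sum2=75
Checksum = sum2·256 + sum1 = 75·256 + 176 = 19376 = 0x4BB0.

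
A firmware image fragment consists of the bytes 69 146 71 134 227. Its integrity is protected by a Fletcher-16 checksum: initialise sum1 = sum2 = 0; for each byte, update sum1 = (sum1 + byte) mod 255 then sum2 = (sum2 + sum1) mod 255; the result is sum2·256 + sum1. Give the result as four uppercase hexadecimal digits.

6B89

Running sums (mod 255):
  after byte 0 (69): sum1=69, sum2=69
  after byte 1 (146): sum1=215, sum2=29
  after byte 2 (71): sum1=31, sum2=60
  after byte 3 (134): sum1=165, sum2=225
  after byte 4 (227): sum1=137, sum2=107
Checksum = sum2·256 + sum1 = 107·256 + 137 = 27529 = 0x6B89.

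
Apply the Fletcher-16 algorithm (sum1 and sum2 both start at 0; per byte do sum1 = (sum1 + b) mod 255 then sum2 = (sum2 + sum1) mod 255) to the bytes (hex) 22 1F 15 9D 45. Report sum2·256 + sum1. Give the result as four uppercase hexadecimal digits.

Running sums (mod 255):
  after byte 0 (22): sum1=34, sum2=34
  after byte 1 (1F): sum1=65, sum2=99
  after byte 2 (15): sum1=86, sum2=185
  after byte 3 (9D): sum1=243, sum2=173
  after byte 4 (45): sum1=57, sum2=230
Checksum = sum2·256 + sum1 = 230·256 + 57 = 58937 = 0xE639.

E639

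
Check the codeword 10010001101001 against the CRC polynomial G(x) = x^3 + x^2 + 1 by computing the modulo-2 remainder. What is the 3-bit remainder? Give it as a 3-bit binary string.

010

Modulo-2 division of 10010001101001 by 1101:
  pos 0: 1001 XOR 1101 = 0100
  pos 1: 1000 XOR 1101 = 0101
  pos 2: 1010 XOR 1101 = 0111
  pos 3: 1110 XOR 1101 = 0011
  pos 5: 1111 XOR 1101 = 0010
  pos 7: 1001 XOR 1101 = 0100
  pos 8: 1000 XOR 1101 = 0101
  pos 9: 1010 XOR 1101 = 0111
  pos 10: 1111 XOR 1101 = 0010
Remainder = 010 (nonzero — an error is detected).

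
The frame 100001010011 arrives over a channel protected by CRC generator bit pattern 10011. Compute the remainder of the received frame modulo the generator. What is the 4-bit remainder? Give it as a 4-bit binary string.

0010

Modulo-2 division of 100001010011 by 10011:
  pos 0: 10000 XOR 10011 = 00011
  pos 3: 11101 XOR 10011 = 01110
  pos 4: 11100 XOR 10011 = 01111
  pos 5: 11110 XOR 10011 = 01101
  pos 6: 11011 XOR 10011 = 01000
  pos 7: 10001 XOR 10011 = 00010
Remainder = 0010 (nonzero — an error is detected).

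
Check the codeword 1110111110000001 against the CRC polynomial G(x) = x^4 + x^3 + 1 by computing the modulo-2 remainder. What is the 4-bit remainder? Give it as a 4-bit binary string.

0001

Modulo-2 division of 1110111110000001 by 11001:
  pos 0: 11101 XOR 11001 = 00100
  pos 2: 10011 XOR 11001 = 01010
  pos 3: 10101 XOR 11001 = 01100
  pos 4: 11001 XOR 11001 = 00000
Remainder = 0001 (nonzero — an error is detected).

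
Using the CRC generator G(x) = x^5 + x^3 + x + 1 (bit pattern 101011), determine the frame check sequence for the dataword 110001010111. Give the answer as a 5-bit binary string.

01000

Append 5 zeros: 11000101011100000. Divide by 101011 (XOR where the leading bit is 1):
  pos 0: 110001 XOR 101011 = 011010
  pos 1: 110100 XOR 101011 = 011111
  pos 2: 111111 XOR 101011 = 010100
  pos 3: 101000 XOR 101011 = 000011
  pos 7: 111110 XOR 101011 = 010101
  pos 8: 101010 XOR 101011 = 000001
Remainder (last 5 bits) = 01000. This is the CRC / FCS.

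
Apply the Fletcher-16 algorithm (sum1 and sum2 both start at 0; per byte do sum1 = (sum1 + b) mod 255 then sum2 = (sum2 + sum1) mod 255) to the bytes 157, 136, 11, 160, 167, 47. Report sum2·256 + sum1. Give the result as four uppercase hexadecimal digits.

E8A8

Running sums (mod 255):
  after byte 0 (157): sum1=157, sum2=157
  after byte 1 (136): sum1=38, sum2=195
  after byte 2 (11): sum1=49, sum2=244
  after byte 3 (160): sum1=209, sum2=198
  after byte 4 (167): sum1=121, sum2=64
  after byte 5 (47): sum1=168, sum2=232
Checksum = sum2·256 + sum1 = 232·256 + 168 = 59560 = 0xE8A8.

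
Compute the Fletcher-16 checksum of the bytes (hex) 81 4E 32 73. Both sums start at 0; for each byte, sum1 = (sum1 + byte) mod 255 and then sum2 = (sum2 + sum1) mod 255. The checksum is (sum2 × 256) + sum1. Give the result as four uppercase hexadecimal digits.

Running sums (mod 255):
  after byte 0 (81): sum1=129, sum2=129
  after byte 1 (4E): sum1=207, sum2=81
  after byte 2 (32): sum1=2, sum2=83
  after byte 3 (73): sum1=117, sum2=200
Checksum = sum2·256 + sum1 = 200·256 + 117 = 51317 = 0xC875.

C875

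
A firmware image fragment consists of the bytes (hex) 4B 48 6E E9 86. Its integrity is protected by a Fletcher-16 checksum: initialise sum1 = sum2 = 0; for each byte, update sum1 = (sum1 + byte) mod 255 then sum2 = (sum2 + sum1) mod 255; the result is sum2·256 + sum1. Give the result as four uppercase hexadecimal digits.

Running sums (mod 255):
  after byte 0 (4B): sum1=75, sum2=75
  after byte 1 (48): sum1=147, sum2=222
  after byte 2 (6E): sum1=2, sum2=224
  after byte 3 (E9): sum1=235, sum2=204
  after byte 4 (86): sum1=114, sum2=63
Checksum = sum2·256 + sum1 = 63·256 + 114 = 16242 = 0x3F72.

3F72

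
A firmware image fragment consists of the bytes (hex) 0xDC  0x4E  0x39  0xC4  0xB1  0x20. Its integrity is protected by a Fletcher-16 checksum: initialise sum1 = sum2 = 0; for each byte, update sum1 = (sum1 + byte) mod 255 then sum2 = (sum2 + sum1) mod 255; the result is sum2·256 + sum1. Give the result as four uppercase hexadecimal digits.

Running sums (mod 255):
  after byte 0 (0xDC): sum1=220, sum2=220
  after byte 1 (0x4E): sum1=43, sum2=8
  after byte 2 (0x39): sum1=100, sum2=108
  after byte 3 (0xC4): sum1=41, sum2=149
  after byte 4 (0xB1): sum1=218, sum2=112
  after byte 5 (0x20): sum1=250, sum2=107
Checksum = sum2·256 + sum1 = 107·256 + 250 = 27642 = 0x6BFA.

6BFA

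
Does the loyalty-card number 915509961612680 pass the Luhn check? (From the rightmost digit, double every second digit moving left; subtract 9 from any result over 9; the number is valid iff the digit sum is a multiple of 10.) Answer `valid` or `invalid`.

valid

From the right, keep odd positions and double even positions (subtract 9 from any doubled value over 9):
  doubled (positions 2,4,...): 7 4 3 3 9 1 2 → sum 29
  kept (positions 1,3,...): 0 6 1 1 9 0 5 9 → sum 31
Total = 60.
60 mod 10 = 0, so the number is valid.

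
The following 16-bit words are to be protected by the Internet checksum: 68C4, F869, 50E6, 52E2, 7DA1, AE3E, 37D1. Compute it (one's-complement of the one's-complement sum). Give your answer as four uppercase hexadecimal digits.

9757

One's-complement addition (fold any carry out of bit 15 back into bit 0):
  0x68C4 + 0xF869 = 0x1612D → wrap carry → 0x612E
  0x612E + 0x50E6 = 0x0B214
  0xB214 + 0x52E2 = 0x104F6 → wrap carry → 0x04F7
  0x04F7 + 0x7DA1 = 0x08298
  0x8298 + 0xAE3E = 0x130D6 → wrap carry → 0x30D7
  0x30D7 + 0x37D1 = 0x068A8
One's-complement sum = 0x68A8.
Checksum = ~0x68A8 & 0xFFFF = 0x9757.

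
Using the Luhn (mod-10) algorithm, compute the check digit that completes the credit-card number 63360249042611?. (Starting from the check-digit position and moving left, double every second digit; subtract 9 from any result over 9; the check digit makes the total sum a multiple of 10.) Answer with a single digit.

9

Partial digits right→left: 1 1 6 2 4 0 9 4 2 0 6 3 3 6
Double every second digit counting from the check-digit position (so the 1st, 3rd, 5th, ... of the partial from the right).
  doubled (with −9 where >9): 2 3 8 9 4 3 6 → sum 35
  kept as-is: 1 2 0 4 0 3 6 → sum 16
Total = 35 + 16 = 51.
Check digit = (10 − (51 mod 10)) mod 10 = 9.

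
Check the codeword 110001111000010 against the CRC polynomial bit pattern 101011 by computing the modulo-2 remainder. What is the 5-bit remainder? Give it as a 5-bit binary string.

01011

Modulo-2 division of 110001111000010 by 101011:
  pos 0: 110001 XOR 101011 = 011010
  pos 1: 110101 XOR 101011 = 011110
  pos 2: 111101 XOR 101011 = 010110
  pos 3: 101101 XOR 101011 = 000110
  pos 6: 110000 XOR 101011 = 011011
  pos 7: 110110 XOR 101011 = 011101
  pos 8: 111011 XOR 101011 = 010000
  pos 9: 100000 XOR 101011 = 001011
Remainder = 01011 (nonzero — an error is detected).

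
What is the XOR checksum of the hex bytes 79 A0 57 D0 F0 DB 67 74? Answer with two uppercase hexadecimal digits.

66

XOR the bytes together:
  start with 0x79
  0x79 ⊕ 0xA0 = 0xD9
  0xD9 ⊕ 0x57 = 0x8E
  0x8E ⊕ 0xD0 = 0x5E
  0x5E ⊕ 0xF0 = 0xAE
  0xAE ⊕ 0xDB = 0x75
  0x75 ⊕ 0x67 = 0x12
  0x12 ⊕ 0x74 = 0x66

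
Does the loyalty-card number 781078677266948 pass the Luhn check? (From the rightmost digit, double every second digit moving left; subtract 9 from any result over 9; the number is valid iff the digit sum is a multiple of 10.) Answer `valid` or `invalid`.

From the right, keep odd positions and double even positions (subtract 9 from any doubled value over 9):
  doubled (positions 2,4,...): 8 3 4 5 7 0 7 → sum 34
  kept (positions 1,3,...): 8 9 6 7 6 7 1 7 → sum 51
Total = 85.
85 mod 10 = 5, so the number is invalid.

invalid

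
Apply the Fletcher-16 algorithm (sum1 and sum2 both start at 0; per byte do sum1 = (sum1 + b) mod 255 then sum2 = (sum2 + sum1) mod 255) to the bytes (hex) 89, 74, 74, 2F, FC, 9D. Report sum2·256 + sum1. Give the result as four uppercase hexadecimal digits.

Running sums (mod 255):
  after byte 0 (89): sum1=137, sum2=137
  after byte 1 (74): sum1=253, sum2=135
  after byte 2 (74): sum1=114, sum2=249
  after byte 3 (2F): sum1=161, sum2=155
  after byte 4 (FC): sum1=158, sum2=58
  after byte 5 (9D): sum1=60, sum2=118
Checksum = sum2·256 + sum1 = 118·256 + 60 = 30268 = 0x763C.

763C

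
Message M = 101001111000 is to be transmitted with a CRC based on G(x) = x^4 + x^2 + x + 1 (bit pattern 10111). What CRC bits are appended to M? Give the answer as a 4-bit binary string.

0110

Append 4 zeros: 1010011110000000. Divide by 10111 (XOR where the leading bit is 1):
  pos 0: 10100 XOR 10111 = 00011
  pos 3: 11111 XOR 10111 = 01000
  pos 4: 10001 XOR 10111 = 00110
  pos 6: 11000 XOR 10111 = 01111
  pos 7: 11110 XOR 10111 = 01001
  pos 8: 10010 XOR 10111 = 00101
  pos 10: 10100 XOR 10111 = 00011
Remainder (last 4 bits) = 0110. This is the CRC / FCS.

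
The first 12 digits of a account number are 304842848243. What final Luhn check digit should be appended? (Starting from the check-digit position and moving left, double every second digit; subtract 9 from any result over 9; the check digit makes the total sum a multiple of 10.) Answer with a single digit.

0

Partial digits right→left: 3 4 2 8 4 8 2 4 8 4 0 3
Double every second digit counting from the check-digit position (so the 1st, 3rd, 5th, ... of the partial from the right).
  doubled (with −9 where >9): 6 4 8 4 7 0 → sum 29
  kept as-is: 4 8 8 4 4 3 → sum 31
Total = 29 + 31 = 60.
Check digit = (10 − (60 mod 10)) mod 10 = 0.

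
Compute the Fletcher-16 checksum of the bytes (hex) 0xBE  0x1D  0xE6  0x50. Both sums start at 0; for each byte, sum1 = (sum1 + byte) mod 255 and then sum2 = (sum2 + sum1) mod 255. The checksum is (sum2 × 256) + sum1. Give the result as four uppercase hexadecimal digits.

7013

Running sums (mod 255):
  after byte 0 (0xBE): sum1=190, sum2=190
  after byte 1 (0x1D): sum1=219, sum2=154
  after byte 2 (0xE6): sum1=194, sum2=93
  after byte 3 (0x50): sum1=19, sum2=112
Checksum = sum2·256 + sum1 = 112·256 + 19 = 28691 = 0x7013.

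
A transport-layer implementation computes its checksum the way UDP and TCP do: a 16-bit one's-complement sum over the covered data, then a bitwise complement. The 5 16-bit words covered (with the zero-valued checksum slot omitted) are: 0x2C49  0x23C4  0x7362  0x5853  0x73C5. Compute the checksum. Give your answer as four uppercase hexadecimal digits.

One's-complement addition (fold any carry out of bit 15 back into bit 0):
  0x2C49 + 0x23C4 = 0x0500D
  0x500D + 0x7362 = 0x0C36F
  0xC36F + 0x5853 = 0x11BC2 → wrap carry → 0x1BC3
  0x1BC3 + 0x73C5 = 0x08F88
One's-complement sum = 0x8F88.
Checksum = ~0x8F88 & 0xFFFF = 0x7077.

7077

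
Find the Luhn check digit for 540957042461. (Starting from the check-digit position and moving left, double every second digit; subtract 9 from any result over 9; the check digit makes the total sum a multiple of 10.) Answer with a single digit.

2

Partial digits right→left: 1 6 4 2 4 0 7 5 9 0 4 5
Double every second digit counting from the check-digit position (so the 1st, 3rd, 5th, ... of the partial from the right).
  doubled (with −9 where >9): 2 8 8 5 9 8 → sum 40
  kept as-is: 6 2 0 5 0 5 → sum 18
Total = 40 + 18 = 58.
Check digit = (10 − (58 mod 10)) mod 10 = 2.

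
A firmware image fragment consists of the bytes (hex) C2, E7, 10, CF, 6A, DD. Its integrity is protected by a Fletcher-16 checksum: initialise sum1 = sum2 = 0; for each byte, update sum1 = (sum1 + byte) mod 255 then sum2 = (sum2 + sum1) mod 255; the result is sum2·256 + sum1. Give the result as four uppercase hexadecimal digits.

Running sums (mod 255):
  after byte 0 (C2): sum1=194, sum2=194
  after byte 1 (E7): sum1=170, sum2=109
  after byte 2 (10): sum1=186, sum2=40
  after byte 3 (CF): sum1=138, sum2=178
  after byte 4 (6A): sum1=244, sum2=167
  after byte 5 (DD): sum1=210, sum2=122
Checksum = sum2·256 + sum1 = 122·256 + 210 = 31442 = 0x7AD2.

7AD2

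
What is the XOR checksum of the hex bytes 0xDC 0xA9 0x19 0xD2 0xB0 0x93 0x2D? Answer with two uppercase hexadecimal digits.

XOR the bytes together:
  start with 0xDC
  0xDC ⊕ 0xA9 = 0x75
  0x75 ⊕ 0x19 = 0x6C
  0x6C ⊕ 0xD2 = 0xBE
  0xBE ⊕ 0xB0 = 0x0E
  0x0E ⊕ 0x93 = 0x9D
  0x9D ⊕ 0x2D = 0xB0

B0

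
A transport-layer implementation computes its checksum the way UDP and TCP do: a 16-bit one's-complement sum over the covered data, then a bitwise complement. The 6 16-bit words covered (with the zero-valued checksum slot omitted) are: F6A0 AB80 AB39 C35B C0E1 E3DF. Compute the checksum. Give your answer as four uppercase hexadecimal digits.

One's-complement addition (fold any carry out of bit 15 back into bit 0):
  0xF6A0 + 0xAB80 = 0x1A220 → wrap carry → 0xA221
  0xA221 + 0xAB39 = 0x14D5A → wrap carry → 0x4D5B
  0x4D5B + 0xC35B = 0x110B6 → wrap carry → 0x10B7
  0x10B7 + 0xC0E1 = 0x0D198
  0xD198 + 0xE3DF = 0x1B577 → wrap carry → 0xB578
One's-complement sum = 0xB578.
Checksum = ~0xB578 & 0xFFFF = 0x4A87.

4A87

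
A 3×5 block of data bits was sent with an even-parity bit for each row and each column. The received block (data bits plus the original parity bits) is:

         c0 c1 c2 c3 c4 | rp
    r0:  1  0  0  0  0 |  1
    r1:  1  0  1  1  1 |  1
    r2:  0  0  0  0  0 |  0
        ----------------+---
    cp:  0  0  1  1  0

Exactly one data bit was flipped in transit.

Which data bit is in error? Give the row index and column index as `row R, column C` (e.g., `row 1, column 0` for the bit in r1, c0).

Recompute each row's even parity and compare to rp:
  r0: data parity 1, sent rp 1 → ok
  r1: data parity 0, sent rp 1 → mismatch
  r2: data parity 0, sent rp 0 → ok
Recompute each column's even parity and compare to cp:
  c0: data parity 0, sent cp 0 → ok
  c1: data parity 0, sent cp 0 → ok
  c2: data parity 1, sent cp 1 → ok
  c3: data parity 1, sent cp 1 → ok
  c4: data parity 1, sent cp 0 → mismatch
Exactly one row (r1) and one column (c4) fail → the flipped bit is at their intersection.

row 1, column 4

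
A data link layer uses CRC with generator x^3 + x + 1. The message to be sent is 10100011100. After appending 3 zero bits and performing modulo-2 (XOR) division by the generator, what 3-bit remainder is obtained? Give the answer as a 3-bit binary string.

Append 3 zeros: 10100011100000. Divide by 1011 (XOR where the leading bit is 1):
  pos 0: 1010 XOR 1011 = 0001
  pos 3: 1001 XOR 1011 = 0010
  pos 5: 1011 XOR 1011 = 0000
Remainder (last 3 bits) = 000. This is the CRC / FCS.

000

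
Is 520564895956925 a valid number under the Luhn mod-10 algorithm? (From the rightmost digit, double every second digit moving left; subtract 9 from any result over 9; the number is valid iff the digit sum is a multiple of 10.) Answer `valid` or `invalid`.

invalid

From the right, keep odd positions and double even positions (subtract 9 from any doubled value over 9):
  doubled (positions 2,4,...): 4 3 9 9 8 1 4 → sum 38
  kept (positions 1,3,...): 5 9 5 5 8 6 0 5 → sum 43
Total = 81.
81 mod 10 = 1, so the number is invalid.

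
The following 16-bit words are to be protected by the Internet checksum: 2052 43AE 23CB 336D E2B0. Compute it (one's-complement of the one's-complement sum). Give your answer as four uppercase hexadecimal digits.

One's-complement addition (fold any carry out of bit 15 back into bit 0):
  0x2052 + 0x43AE = 0x06400
  0x6400 + 0x23CB = 0x087CB
  0x87CB + 0x336D = 0x0BB38
  0xBB38 + 0xE2B0 = 0x19DE8 → wrap carry → 0x9DE9
One's-complement sum = 0x9DE9.
Checksum = ~0x9DE9 & 0xFFFF = 0x6216.

6216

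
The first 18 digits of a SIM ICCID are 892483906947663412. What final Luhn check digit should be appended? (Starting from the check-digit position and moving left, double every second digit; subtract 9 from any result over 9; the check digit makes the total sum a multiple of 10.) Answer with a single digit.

1

Partial digits right→left: 2 1 4 3 6 6 7 4 9 6 0 9 3 8 4 2 9 8
Double every second digit counting from the check-digit position (so the 1st, 3rd, 5th, ... of the partial from the right).
  doubled (with −9 where >9): 4 8 3 5 9 0 6 8 9 → sum 52
  kept as-is: 1 3 6 4 6 9 8 2 8 → sum 47
Total = 52 + 47 = 99.
Check digit = (10 − (99 mod 10)) mod 10 = 1.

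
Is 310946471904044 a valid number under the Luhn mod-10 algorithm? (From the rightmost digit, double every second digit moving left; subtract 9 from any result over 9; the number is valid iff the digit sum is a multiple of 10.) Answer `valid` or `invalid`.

valid

From the right, keep odd positions and double even positions (subtract 9 from any doubled value over 9):
  doubled (positions 2,4,...): 8 8 9 5 3 9 2 → sum 44
  kept (positions 1,3,...): 4 0 0 1 4 4 0 3 → sum 16
Total = 60.
60 mod 10 = 0, so the number is valid.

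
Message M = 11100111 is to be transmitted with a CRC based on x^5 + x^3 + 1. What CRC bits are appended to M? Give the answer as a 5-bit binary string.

10100

Append 5 zeros: 1110011100000. Divide by 101001 (XOR where the leading bit is 1):
  pos 0: 111001 XOR 101001 = 010000
  pos 1: 100001 XOR 101001 = 001000
  pos 3: 100010 XOR 101001 = 001011
  pos 5: 101100 XOR 101001 = 000101
Remainder (last 5 bits) = 10100. This is the CRC / FCS.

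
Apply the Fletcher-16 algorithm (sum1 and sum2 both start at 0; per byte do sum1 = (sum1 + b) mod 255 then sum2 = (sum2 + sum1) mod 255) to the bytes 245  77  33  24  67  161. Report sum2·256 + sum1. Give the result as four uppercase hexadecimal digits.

Running sums (mod 255):
  after byte 0 (245): sum1=245, sum2=245
  after byte 1 (77): sum1=67, sum2=57
  after byte 2 (33): sum1=100, sum2=157
  after byte 3 (24): sum1=124, sum2=26
  after byte 4 (67): sum1=191, sum2=217
  after byte 5 (161): sum1=97, sum2=59
Checksum = sum2·256 + sum1 = 59·256 + 97 = 15201 = 0x3B61.

3B61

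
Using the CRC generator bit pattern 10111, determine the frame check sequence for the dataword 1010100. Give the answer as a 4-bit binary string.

Append 4 zeros: 10101000000. Divide by 10111 (XOR where the leading bit is 1):
  pos 0: 10101 XOR 10111 = 00010
  pos 3: 10000 XOR 10111 = 00111
  pos 5: 11100 XOR 10111 = 01011
  pos 6: 10110 XOR 10111 = 00001
Remainder (last 4 bits) = 0001. This is the CRC / FCS.

0001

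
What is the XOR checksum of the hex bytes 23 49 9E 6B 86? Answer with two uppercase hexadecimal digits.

XOR the bytes together:
  start with 0x23
  0x23 ⊕ 0x49 = 0x6A
  0x6A ⊕ 0x9E = 0xF4
  0xF4 ⊕ 0x6B = 0x9F
  0x9F ⊕ 0x86 = 0x19

19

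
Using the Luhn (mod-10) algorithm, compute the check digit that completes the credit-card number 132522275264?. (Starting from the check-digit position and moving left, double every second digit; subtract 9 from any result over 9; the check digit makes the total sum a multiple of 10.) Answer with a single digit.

Partial digits right→left: 4 6 2 5 7 2 2 2 5 2 3 1
Double every second digit counting from the check-digit position (so the 1st, 3rd, 5th, ... of the partial from the right).
  doubled (with −9 where >9): 8 4 5 4 1 6 → sum 28
  kept as-is: 6 5 2 2 2 1 → sum 18
Total = 28 + 18 = 46.
Check digit = (10 − (46 mod 10)) mod 10 = 4.

4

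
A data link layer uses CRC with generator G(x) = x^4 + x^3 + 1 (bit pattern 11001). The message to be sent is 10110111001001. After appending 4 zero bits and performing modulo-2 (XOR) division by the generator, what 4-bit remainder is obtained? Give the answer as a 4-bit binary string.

Append 4 zeros: 101101110010010000. Divide by 11001 (XOR where the leading bit is 1):
  pos 0: 10110 XOR 11001 = 01111
  pos 1: 11111 XOR 11001 = 00110
  pos 3: 11011 XOR 11001 = 00010
  pos 6: 10001 XOR 11001 = 01000
  pos 7: 10000 XOR 11001 = 01001
  pos 8: 10010 XOR 11001 = 01011
  pos 9: 10111 XOR 11001 = 01110
  pos 10: 11100 XOR 11001 = 00101
  pos 12: 10100 XOR 11001 = 01101
  pos 13: 11010 XOR 11001 = 00011
Remainder (last 4 bits) = 0011. This is the CRC / FCS.

0011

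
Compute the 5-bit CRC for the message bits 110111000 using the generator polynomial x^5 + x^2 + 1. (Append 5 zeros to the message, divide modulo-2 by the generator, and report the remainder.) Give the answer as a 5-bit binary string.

Append 5 zeros: 11011100000000. Divide by 100101 (XOR where the leading bit is 1):
  pos 0: 110111 XOR 100101 = 010010
  pos 1: 100100 XOR 100101 = 000001
  pos 6: 100000 XOR 100101 = 000101
Remainder (last 5 bits) = 10100. This is the CRC / FCS.

10100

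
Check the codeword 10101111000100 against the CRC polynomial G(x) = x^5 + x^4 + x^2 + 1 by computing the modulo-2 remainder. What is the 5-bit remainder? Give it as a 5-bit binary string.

Modulo-2 division of 10101111000100 by 110101:
  pos 0: 101011 XOR 110101 = 011110
  pos 1: 111101 XOR 110101 = 001000
  pos 3: 100010 XOR 110101 = 010111
  pos 4: 101110 XOR 110101 = 011011
  pos 5: 110110 XOR 110101 = 000011
Remainder = 11100 (nonzero — an error is detected).

11100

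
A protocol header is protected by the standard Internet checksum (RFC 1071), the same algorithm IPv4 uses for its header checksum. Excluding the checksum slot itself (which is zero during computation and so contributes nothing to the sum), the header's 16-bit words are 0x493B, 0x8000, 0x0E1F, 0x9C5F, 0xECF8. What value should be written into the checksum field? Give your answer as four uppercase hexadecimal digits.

One's-complement addition (fold any carry out of bit 15 back into bit 0):
  0x493B + 0x8000 = 0x0C93B
  0xC93B + 0x0E1F = 0x0D75A
  0xD75A + 0x9C5F = 0x173B9 → wrap carry → 0x73BA
  0x73BA + 0xECF8 = 0x160B2 → wrap carry → 0x60B3
One's-complement sum = 0x60B3.
Checksum = ~0x60B3 & 0xFFFF = 0x9F4C.

9F4C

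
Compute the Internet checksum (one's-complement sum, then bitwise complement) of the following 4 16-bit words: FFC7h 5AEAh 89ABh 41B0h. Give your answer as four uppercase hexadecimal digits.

One's-complement addition (fold any carry out of bit 15 back into bit 0):
  0xFFC7 + 0x5AEA = 0x15AB1 → wrap carry → 0x5AB2
  0x5AB2 + 0x89AB = 0x0E45D
  0xE45D + 0x41B0 = 0x1260D → wrap carry → 0x260E
One's-complement sum = 0x260E.
Checksum = ~0x260E & 0xFFFF = 0xD9F1.

D9F1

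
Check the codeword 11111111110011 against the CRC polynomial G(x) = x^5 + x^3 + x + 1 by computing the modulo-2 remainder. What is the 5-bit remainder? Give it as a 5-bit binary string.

00000

Modulo-2 division of 11111111110011 by 101011:
  pos 0: 111111 XOR 101011 = 010100
  pos 1: 101001 XOR 101011 = 000010
  pos 5: 101110 XOR 101011 = 000101
  pos 8: 101011 XOR 101011 = 000000
Remainder = 00000 (zero — the frame passes the CRC check).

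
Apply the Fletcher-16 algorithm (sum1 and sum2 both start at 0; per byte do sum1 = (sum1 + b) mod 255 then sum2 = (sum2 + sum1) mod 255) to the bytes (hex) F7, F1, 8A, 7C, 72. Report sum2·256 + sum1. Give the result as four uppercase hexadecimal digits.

AA63

Running sums (mod 255):
  after byte 0 (F7): sum1=247, sum2=247
  after byte 1 (F1): sum1=233, sum2=225
  after byte 2 (8A): sum1=116, sum2=86
  after byte 3 (7C): sum1=240, sum2=71
  after byte 4 (72): sum1=99, sum2=170
Checksum = sum2·256 + sum1 = 170·256 + 99 = 43619 = 0xAA63.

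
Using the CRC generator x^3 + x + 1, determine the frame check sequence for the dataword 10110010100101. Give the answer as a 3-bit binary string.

101

Append 3 zeros: 10110010100101000. Divide by 1011 (XOR where the leading bit is 1):
  pos 0: 1011 XOR 1011 = 0000
  pos 6: 1010 XOR 1011 = 0001
  pos 9: 1010 XOR 1011 = 0001
  pos 12: 1100 XOR 1011 = 0111
  pos 13: 1110 XOR 1011 = 0101
Remainder (last 3 bits) = 101. This is the CRC / FCS.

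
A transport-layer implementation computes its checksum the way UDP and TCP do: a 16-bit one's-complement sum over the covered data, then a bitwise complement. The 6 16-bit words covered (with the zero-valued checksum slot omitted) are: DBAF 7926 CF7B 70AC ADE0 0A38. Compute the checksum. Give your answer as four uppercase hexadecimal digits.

One's-complement addition (fold any carry out of bit 15 back into bit 0):
  0xDBAF + 0x7926 = 0x154D5 → wrap carry → 0x54D6
  0x54D6 + 0xCF7B = 0x12451 → wrap carry → 0x2452
  0x2452 + 0x70AC = 0x094FE
  0x94FE + 0xADE0 = 0x142DE → wrap carry → 0x42DF
  0x42DF + 0x0A38 = 0x04D17
One's-complement sum = 0x4D17.
Checksum = ~0x4D17 & 0xFFFF = 0xB2E8.

B2E8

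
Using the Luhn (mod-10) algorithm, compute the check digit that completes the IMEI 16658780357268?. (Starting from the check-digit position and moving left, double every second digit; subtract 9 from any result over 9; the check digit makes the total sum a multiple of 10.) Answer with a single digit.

0

Partial digits right→left: 8 6 2 7 5 3 0 8 7 8 5 6 6 1
Double every second digit counting from the check-digit position (so the 1st, 3rd, 5th, ... of the partial from the right).
  doubled (with −9 where >9): 7 4 1 0 5 1 3 → sum 21
  kept as-is: 6 7 3 8 8 6 1 → sum 39
Total = 21 + 39 = 60.
Check digit = (10 − (60 mod 10)) mod 10 = 0.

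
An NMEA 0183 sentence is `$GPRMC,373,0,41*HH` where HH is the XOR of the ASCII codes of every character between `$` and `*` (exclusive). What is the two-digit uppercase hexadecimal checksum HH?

65

XOR the ASCII codes of the payload characters:
  'G' = 0x47 → acc = 0x47
  'P' = 0x50 → acc = 0x17
  'R' = 0x52 → acc = 0x45
  'M' = 0x4D → acc = 0x08
  'C' = 0x43 → acc = 0x4B
  ',' = 0x2C → acc = 0x67
  '3' = 0x33 → acc = 0x54
  '7' = 0x37 → acc = 0x63
  '3' = 0x33 → acc = 0x50
  ',' = 0x2C → acc = 0x7C
  '0' = 0x30 → acc = 0x4C
  ',' = 0x2C → acc = 0x60
  '4' = 0x34 → acc = 0x54
  '1' = 0x31 → acc = 0x65
Checksum = 0x65.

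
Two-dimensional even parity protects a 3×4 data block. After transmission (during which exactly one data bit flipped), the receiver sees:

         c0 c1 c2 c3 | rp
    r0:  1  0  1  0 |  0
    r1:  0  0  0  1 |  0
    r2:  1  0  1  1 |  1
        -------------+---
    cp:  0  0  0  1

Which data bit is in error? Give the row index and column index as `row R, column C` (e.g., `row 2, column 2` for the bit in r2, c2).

Recompute each row's even parity and compare to rp:
  r0: data parity 0, sent rp 0 → ok
  r1: data parity 1, sent rp 0 → mismatch
  r2: data parity 1, sent rp 1 → ok
Recompute each column's even parity and compare to cp:
  c0: data parity 0, sent cp 0 → ok
  c1: data parity 0, sent cp 0 → ok
  c2: data parity 0, sent cp 0 → ok
  c3: data parity 0, sent cp 1 → mismatch
Exactly one row (r1) and one column (c3) fail → the flipped bit is at their intersection.

row 1, column 3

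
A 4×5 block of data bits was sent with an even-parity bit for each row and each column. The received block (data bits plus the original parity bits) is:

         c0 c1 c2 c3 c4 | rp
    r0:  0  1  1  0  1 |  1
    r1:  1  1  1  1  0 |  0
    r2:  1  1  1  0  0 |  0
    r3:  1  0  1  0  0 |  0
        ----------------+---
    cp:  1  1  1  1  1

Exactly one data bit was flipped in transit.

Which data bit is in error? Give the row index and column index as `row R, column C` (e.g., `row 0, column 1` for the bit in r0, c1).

Recompute each row's even parity and compare to rp:
  r0: data parity 1, sent rp 1 → ok
  r1: data parity 0, sent rp 0 → ok
  r2: data parity 1, sent rp 0 → mismatch
  r3: data parity 0, sent rp 0 → ok
Recompute each column's even parity and compare to cp:
  c0: data parity 1, sent cp 1 → ok
  c1: data parity 1, sent cp 1 → ok
  c2: data parity 0, sent cp 1 → mismatch
  c3: data parity 1, sent cp 1 → ok
  c4: data parity 1, sent cp 1 → ok
Exactly one row (r2) and one column (c2) fail → the flipped bit is at their intersection.

row 2, column 2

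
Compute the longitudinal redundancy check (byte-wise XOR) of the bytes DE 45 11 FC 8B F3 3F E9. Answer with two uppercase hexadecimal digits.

XOR the bytes together:
  start with 0xDE
  0xDE ⊕ 0x45 = 0x9B
  0x9B ⊕ 0x11 = 0x8A
  0x8A ⊕ 0xFC = 0x76
  0x76 ⊕ 0x8B = 0xFD
  0xFD ⊕ 0xF3 = 0x0E
  0x0E ⊕ 0x3F = 0x31
  0x31 ⊕ 0xE9 = 0xD8

D8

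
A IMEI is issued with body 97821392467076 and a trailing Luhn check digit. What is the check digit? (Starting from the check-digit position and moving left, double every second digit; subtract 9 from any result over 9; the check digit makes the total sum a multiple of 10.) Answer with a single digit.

0

Partial digits right→left: 6 7 0 7 6 4 2 9 3 1 2 8 7 9
Double every second digit counting from the check-digit position (so the 1st, 3rd, 5th, ... of the partial from the right).
  doubled (with −9 where >9): 3 0 3 4 6 4 5 → sum 25
  kept as-is: 7 7 4 9 1 8 9 → sum 45
Total = 25 + 45 = 70.
Check digit = (10 − (70 mod 10)) mod 10 = 0.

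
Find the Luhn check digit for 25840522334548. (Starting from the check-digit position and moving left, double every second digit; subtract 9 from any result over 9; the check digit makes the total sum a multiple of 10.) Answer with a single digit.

9

Partial digits right→left: 8 4 5 4 3 3 2 2 5 0 4 8 5 2
Double every second digit counting from the check-digit position (so the 1st, 3rd, 5th, ... of the partial from the right).
  doubled (with −9 where >9): 7 1 6 4 1 8 1 → sum 28
  kept as-is: 4 4 3 2 0 8 2 → sum 23
Total = 28 + 23 = 51.
Check digit = (10 − (51 mod 10)) mod 10 = 9.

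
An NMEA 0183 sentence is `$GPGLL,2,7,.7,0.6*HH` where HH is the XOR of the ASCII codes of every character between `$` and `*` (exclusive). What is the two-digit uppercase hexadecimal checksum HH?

64

XOR the ASCII codes of the payload characters:
  'G' = 0x47 → acc = 0x47
  'P' = 0x50 → acc = 0x17
  'G' = 0x47 → acc = 0x50
  'L' = 0x4C → acc = 0x1C
  'L' = 0x4C → acc = 0x50
  ',' = 0x2C → acc = 0x7C
  '2' = 0x32 → acc = 0x4E
  ',' = 0x2C → acc = 0x62
  '7' = 0x37 → acc = 0x55
  ',' = 0x2C → acc = 0x79
  '.' = 0x2E → acc = 0x57
  '7' = 0x37 → acc = 0x60
  ',' = 0x2C → acc = 0x4C
  '0' = 0x30 → acc = 0x7C
  '.' = 0x2E → acc = 0x52
  '6' = 0x36 → acc = 0x64
Checksum = 0x64.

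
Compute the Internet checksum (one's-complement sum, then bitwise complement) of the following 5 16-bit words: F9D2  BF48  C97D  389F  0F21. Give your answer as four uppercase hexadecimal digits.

35A6

One's-complement addition (fold any carry out of bit 15 back into bit 0):
  0xF9D2 + 0xBF48 = 0x1B91A → wrap carry → 0xB91B
  0xB91B + 0xC97D = 0x18298 → wrap carry → 0x8299
  0x8299 + 0x389F = 0x0BB38
  0xBB38 + 0x0F21 = 0x0CA59
One's-complement sum = 0xCA59.
Checksum = ~0xCA59 & 0xFFFF = 0x35A6.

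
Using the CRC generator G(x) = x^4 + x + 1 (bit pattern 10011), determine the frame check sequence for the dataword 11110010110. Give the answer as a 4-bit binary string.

Append 4 zeros: 111100101100000. Divide by 10011 (XOR where the leading bit is 1):
  pos 0: 11110 XOR 10011 = 01101
  pos 1: 11010 XOR 10011 = 01001
  pos 2: 10011 XOR 10011 = 00000
  pos 8: 11000 XOR 10011 = 01011
  pos 9: 10110 XOR 10011 = 00101
Remainder (last 4 bits) = 1010. This is the CRC / FCS.

1010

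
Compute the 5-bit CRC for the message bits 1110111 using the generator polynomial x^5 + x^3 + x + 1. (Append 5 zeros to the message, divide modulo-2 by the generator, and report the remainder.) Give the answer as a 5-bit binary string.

11000

Append 5 zeros: 111011100000. Divide by 101011 (XOR where the leading bit is 1):
  pos 0: 111011 XOR 101011 = 010000
  pos 1: 100001 XOR 101011 = 001010
  pos 3: 101000 XOR 101011 = 000011
Remainder (last 5 bits) = 11000. This is the CRC / FCS.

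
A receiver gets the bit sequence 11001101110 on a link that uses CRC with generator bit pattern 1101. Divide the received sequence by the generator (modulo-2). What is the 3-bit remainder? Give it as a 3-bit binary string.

111

Modulo-2 division of 11001101110 by 1101:
  pos 0: 1100 XOR 1101 = 0001
  pos 3: 1110 XOR 1101 = 0011
  pos 5: 1111 XOR 1101 = 0010
  pos 7: 1010 XOR 1101 = 0111
Remainder = 111 (nonzero — an error is detected).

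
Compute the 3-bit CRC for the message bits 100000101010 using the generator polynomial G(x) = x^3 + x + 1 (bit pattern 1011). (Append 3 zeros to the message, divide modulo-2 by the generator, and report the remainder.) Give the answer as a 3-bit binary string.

Append 3 zeros: 100000101010000. Divide by 1011 (XOR where the leading bit is 1):
  pos 0: 1000 XOR 1011 = 0011
  pos 2: 1100 XOR 1011 = 0111
  pos 3: 1111 XOR 1011 = 0100
  pos 4: 1000 XOR 1011 = 0011
  pos 6: 1110 XOR 1011 = 0101
  pos 7: 1011 XOR 1011 = 0000
Remainder (last 3 bits) = 000. This is the CRC / FCS.

000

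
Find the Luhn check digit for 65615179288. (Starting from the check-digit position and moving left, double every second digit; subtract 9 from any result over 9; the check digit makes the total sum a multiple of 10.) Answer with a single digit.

3

Partial digits right→left: 8 8 2 9 7 1 5 1 6 5 6
Double every second digit counting from the check-digit position (so the 1st, 3rd, 5th, ... of the partial from the right).
  doubled (with −9 where >9): 7 4 5 1 3 3 → sum 23
  kept as-is: 8 9 1 1 5 → sum 24
Total = 23 + 24 = 47.
Check digit = (10 − (47 mod 10)) mod 10 = 3.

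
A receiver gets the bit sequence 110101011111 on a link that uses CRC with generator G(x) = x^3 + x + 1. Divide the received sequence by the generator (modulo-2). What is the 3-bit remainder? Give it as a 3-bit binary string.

000

Modulo-2 division of 110101011111 by 1011:
  pos 0: 1101 XOR 1011 = 0110
  pos 1: 1100 XOR 1011 = 0111
  pos 2: 1111 XOR 1011 = 0100
  pos 3: 1000 XOR 1011 = 0011
  pos 5: 1111 XOR 1011 = 0100
  pos 6: 1001 XOR 1011 = 0010
  pos 8: 1011 XOR 1011 = 0000
Remainder = 000 (zero — the frame passes the CRC check).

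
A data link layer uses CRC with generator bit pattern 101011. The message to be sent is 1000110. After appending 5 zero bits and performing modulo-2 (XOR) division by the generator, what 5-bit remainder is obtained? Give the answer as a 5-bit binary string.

11100

Append 5 zeros: 100011000000. Divide by 101011 (XOR where the leading bit is 1):
  pos 0: 100011 XOR 101011 = 001000
  pos 2: 100000 XOR 101011 = 001011
  pos 4: 101100 XOR 101011 = 000111
Remainder (last 5 bits) = 11100. This is the CRC / FCS.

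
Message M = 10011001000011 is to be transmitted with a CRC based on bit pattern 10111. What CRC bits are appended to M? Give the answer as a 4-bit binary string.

0011

Append 4 zeros: 100110010000110000. Divide by 10111 (XOR where the leading bit is 1):
  pos 0: 10011 XOR 10111 = 00100
  pos 2: 10000 XOR 10111 = 00111
  pos 4: 11110 XOR 10111 = 01001
  pos 5: 10010 XOR 10111 = 00101
  pos 7: 10100 XOR 10111 = 00011
  pos 10: 11110 XOR 10111 = 01001
  pos 11: 10010 XOR 10111 = 00101
  pos 13: 10100 XOR 10111 = 00011
Remainder (last 4 bits) = 0011. This is the CRC / FCS.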